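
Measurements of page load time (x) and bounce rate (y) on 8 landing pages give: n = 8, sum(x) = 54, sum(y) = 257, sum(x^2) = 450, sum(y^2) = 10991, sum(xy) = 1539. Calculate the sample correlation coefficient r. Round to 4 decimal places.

S_xy = nΣxy − ΣxΣy = 8·1539 − 54·257 = 12312 − 13878 = -1566
S_xx = nΣx² − (Σx)² = 8·450 − 54² = 3600 − 2916 = 684
S_yy = nΣy² − (Σy)² = 8·10991 − 257² = 87928 − 66049 = 21879
r = S_xy / √(S_xx·S_yy) = -1566 / √(684·21879) = -1566 / √14965236 = -1566 / 3868.4927 = -0.4048

-0.4048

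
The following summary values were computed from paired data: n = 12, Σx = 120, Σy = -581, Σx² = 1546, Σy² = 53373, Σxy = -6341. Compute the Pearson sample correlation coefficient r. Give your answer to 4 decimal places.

-0.1797

Numerator: nΣxy − (Σx)(Σy) = 12·(-6341) − (120)(-581) = -6372
Denominator: √[(nΣx²−(Σx)²)(nΣy²−(Σy)²)]
  nΣx²−(Σx)² = 12·1546 − 14400 = 4152;  nΣy²−(Σy)² = 12·53373 − 337561 = 302915
  √(4152·302915) = √1257703080 = 35464.1097
r = -6372 / 35464.1097 = -0.1797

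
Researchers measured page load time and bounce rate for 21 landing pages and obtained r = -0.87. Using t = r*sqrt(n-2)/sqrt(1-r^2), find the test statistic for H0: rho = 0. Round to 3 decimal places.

t = r·√(n−2) / √(1−r²) with r = -0.87, n = 21
  = -0.87·√19 / √(1 − 0.7569)
  = -0.87·4.358899 / 0.493052
  = -3.792242 / 0.493052 = -7.691

-7.691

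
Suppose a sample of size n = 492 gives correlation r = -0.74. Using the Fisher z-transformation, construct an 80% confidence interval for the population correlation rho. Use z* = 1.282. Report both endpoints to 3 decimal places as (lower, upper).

(-0.765, -0.713)

Fisher z: z_r = atanh(r) = ½·ln((1+(-0.74))/(1−(-0.74))) = -0.950479
SE(z) = 1/√(n−3) = 1/√489 = 0.045222
80% ⇒ z* = 1.282; margin = 1.282·0.045222 = 0.057975
CI on z-scale: (-1.008454, -0.892504)
Back-transform: tanh(-1.008454) = -0.765122, tanh(-0.892504) = -0.712628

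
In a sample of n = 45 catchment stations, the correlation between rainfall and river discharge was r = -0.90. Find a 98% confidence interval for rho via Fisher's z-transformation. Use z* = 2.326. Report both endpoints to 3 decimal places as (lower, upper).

Fisher z: z_r = atanh(r) = ½·ln((1+(-0.90))/(1−(-0.90))) = -1.472219
SE(z) = 1/√(n−3) = 1/√42 = 0.154303
98% ⇒ z* = 2.326; margin = 2.326·0.154303 = 0.358909
CI on z-scale: (-1.831128, -1.113310)
Back-transform: tanh(-1.831128) = -0.949936, tanh(-1.113310) = -0.805229

(-0.950, -0.805)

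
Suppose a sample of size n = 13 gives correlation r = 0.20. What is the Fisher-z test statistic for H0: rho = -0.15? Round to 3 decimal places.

1.119

Fisher z: atanh(0.20) = 0.202733, atanh(-0.15) = -0.151140
z = (z_r − z_0)·√(n−3) = (0.202733 − (-0.151140))·√10 = 0.353873 · 3.162278 = 1.119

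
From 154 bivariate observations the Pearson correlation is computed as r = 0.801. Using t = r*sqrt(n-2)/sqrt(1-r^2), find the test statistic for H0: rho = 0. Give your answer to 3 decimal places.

16.496

t = r·√(n−2) / √(1−r²) with r = 0.801, n = 154
  = 0.801·√152 / √(1 − 0.641601)
  = 0.801·12.328828 / 0.598664
  = 9.875391 / 0.598664 = 16.496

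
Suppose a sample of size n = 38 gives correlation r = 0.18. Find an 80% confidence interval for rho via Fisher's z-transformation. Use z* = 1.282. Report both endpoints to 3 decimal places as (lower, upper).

(-0.035, 0.379)

z_r = atanh(0.18) = 0.181983;  SE = 1/√(n−3) = 1/√35 = 0.169031
z-limits: 0.181983 ± 1.282·0.169031 = 0.181983 ± 0.216698 = [-0.034715, 0.398681]
ρ-limits: (tanh -0.034715, tanh 0.398681) = (-0.035, 0.379)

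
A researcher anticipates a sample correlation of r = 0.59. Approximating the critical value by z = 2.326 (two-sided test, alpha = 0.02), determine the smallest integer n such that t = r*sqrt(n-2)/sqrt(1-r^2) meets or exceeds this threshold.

r√(n−2)/√(1−r²) ≥ 2.326  ⇔  n−2 ≥ (2.326)²·(1−r²)/r²
(1−r²)/r² = (1−0.3481)/0.3481 = 1.8727
n ≥ 2 + 5.410276·1.8727 = 2 + 10.1318 = 12.1318
⌈12.1318⌉ = 13

13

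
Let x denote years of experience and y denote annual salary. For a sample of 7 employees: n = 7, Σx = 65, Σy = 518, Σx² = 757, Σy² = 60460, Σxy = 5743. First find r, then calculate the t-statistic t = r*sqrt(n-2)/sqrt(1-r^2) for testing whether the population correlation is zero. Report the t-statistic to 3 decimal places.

1.313

S_xy = nΣxy − ΣxΣy = 7·5743 − 65·518 = 40201 − 33670 = 6531
S_xx = nΣx² − (Σx)² = 7·757 − 65² = 5299 − 4225 = 1074
S_yy = nΣy² − (Σy)² = 7·60460 − 518² = 423220 − 268324 = 154896
r = S_xy / √(S_xx·S_yy) = 6531 / √(1074·154896) = 6531 / √166358304 = 6531 / 12897.9961 = 0.5064
t = r·√(n−2)/√(1−r²) = 0.5064·√5 / √(1−0.256441) = 1.132345 / 0.862299 = 1.313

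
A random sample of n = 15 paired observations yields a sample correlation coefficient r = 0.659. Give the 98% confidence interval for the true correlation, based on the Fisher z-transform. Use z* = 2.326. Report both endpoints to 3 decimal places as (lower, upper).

z_r = atanh(0.659) = 0.791044;  SE = 1/√(n−3) = 1/√12 = 0.288675
z-limits: 0.791044 ± 2.326·0.288675 = 0.791044 ± 0.671458 = [0.119586, 1.462502]
ρ-limits: (tanh 0.119586, tanh 1.462502) = (0.119, 0.898)

(0.119, 0.898)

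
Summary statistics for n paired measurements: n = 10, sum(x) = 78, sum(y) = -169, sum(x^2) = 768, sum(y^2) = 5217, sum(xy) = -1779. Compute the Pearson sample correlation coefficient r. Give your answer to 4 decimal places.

Numerator: nΣxy − (Σx)(Σy) = 10·(-1779) − (78)(-169) = -4608
Denominator: √[(nΣx²−(Σx)²)(nΣy²−(Σy)²)]
  nΣx²−(Σx)² = 10·768 − 6084 = 1596;  nΣy²−(Σy)² = 10·5217 − 28561 = 23609
  √(1596·23609) = √37679964 = 6138.4008
r = -4608 / 6138.4008 = -0.7507

-0.7507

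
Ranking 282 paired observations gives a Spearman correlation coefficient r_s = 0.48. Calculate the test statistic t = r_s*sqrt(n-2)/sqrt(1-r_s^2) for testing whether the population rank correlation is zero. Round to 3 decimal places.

t = r_s·√(n−2) / √(1−r_s²) with r_s = 0.48, n = 282
  = 0.48·√280 / √(1 − 0.2304)
  = 0.48·16.733201 / 0.877268
  = 8.031936 / 0.877268 = 9.156

9.156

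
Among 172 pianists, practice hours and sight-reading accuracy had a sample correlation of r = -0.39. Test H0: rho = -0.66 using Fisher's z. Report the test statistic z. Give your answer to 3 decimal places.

4.953

Fisher z: atanh(-0.39) = -0.411800, atanh(-0.66) = -0.792814
z = (z_r − z_0)·√(n−3) = (-0.411800 − (-0.792814))·√169 = 0.381014 · 13.000000 = 4.953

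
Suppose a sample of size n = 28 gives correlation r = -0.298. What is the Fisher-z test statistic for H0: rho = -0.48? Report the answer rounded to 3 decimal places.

Fisher z: atanh(-0.298) = -0.307323, atanh(-0.48) = -0.522984
z = (z_r − z_0)·√(n−3) = (-0.307323 − (-0.522984))·√25 = 0.215661 · 5.000000 = 1.078

1.078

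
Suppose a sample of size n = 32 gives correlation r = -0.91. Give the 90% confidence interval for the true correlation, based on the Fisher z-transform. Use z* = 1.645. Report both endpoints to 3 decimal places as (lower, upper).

(-0.950, -0.840)

z_r = atanh(-0.91) = -1.527524;  SE = 1/√(n−3) = 1/√29 = 0.185695
z-limits: -1.527524 ± 1.645·0.185695 = -1.527524 ± 0.305468 = [-1.832992, -1.222056]
ρ-limits: (tanh -1.832992, tanh -1.222056) = (-0.950, -0.840)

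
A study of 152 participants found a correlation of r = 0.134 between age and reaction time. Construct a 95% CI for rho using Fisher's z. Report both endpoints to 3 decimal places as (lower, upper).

Fisher z: z_r = atanh(r) = ½·ln((1+0.134)/(1−0.134)) = 0.134811
SE(z) = 1/√(n−3) = 1/√149 = 0.081923
95% ⇒ z* = 1.960; margin = 1.960·0.081923 = 0.160569
CI on z-scale: (-0.025758, 0.295380)
Back-transform: tanh(-0.025758) = -0.025752, tanh(0.295380) = 0.287079

(-0.026, 0.287)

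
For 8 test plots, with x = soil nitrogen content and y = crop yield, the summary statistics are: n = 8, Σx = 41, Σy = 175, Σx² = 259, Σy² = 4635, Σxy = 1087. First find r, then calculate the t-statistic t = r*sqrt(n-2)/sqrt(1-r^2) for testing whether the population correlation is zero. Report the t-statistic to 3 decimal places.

Numerator: nΣxy − (Σx)(Σy) = 8·1087 − (41)(175) = 1521
Denominator: √[(nΣx²−(Σx)²)(nΣy²−(Σy)²)]
  nΣx²−(Σx)² = 8·259 − 1681 = 391;  nΣy²−(Σy)² = 8·4635 − 30625 = 6455
  √(391·6455) = √2523905 = 1588.6803
r = 1521 / 1588.6803 = 0.9574
t = r·√(n−2)/√(1−r²) = 0.9574·√6 / √(1−0.916615) = 2.345141 / 0.288765 = 8.121

8.121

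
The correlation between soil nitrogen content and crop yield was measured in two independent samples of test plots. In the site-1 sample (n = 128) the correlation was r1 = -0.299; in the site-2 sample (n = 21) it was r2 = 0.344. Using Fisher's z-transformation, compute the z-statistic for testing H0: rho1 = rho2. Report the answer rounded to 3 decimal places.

-2.646

Fisher z-transforms: z1 = atanh(-0.299) = -0.308421, z2 = atanh(0.344) = 0.358622; difference d = -0.667043
Var(d) = 1/125 + 1/18 = 0.0080000 + 0.0555556 = 0.0635556
z = d/√Var(d) = -0.667043 / √0.0635556 = -0.667043 / 0.252102 = -2.646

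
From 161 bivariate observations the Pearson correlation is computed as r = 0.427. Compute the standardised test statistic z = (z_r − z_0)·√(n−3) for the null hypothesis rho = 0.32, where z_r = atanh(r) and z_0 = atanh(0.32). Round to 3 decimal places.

z_r = atanh(0.427) = 0.456222,  z_0 = atanh(0.32) = 0.331647
SE = 1/√(n−3) = 1/√158 = 0.079556
z = (z_r − z_0)/SE = (0.456222 − 0.331647) / 0.079556 = 0.124575 / 0.079556 = 1.566

1.566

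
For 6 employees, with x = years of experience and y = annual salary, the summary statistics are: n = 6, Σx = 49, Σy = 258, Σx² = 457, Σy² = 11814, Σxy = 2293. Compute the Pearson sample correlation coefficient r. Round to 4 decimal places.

0.9195

Numerator: nΣxy − (Σx)(Σy) = 6·2293 − (49)(258) = 1116
Denominator: √[(nΣx²−(Σx)²)(nΣy²−(Σy)²)]
  nΣx²−(Σx)² = 6·457 − 2401 = 341;  nΣy²−(Σy)² = 6·11814 − 66564 = 4320
  √(341·4320) = √1473120 = 1213.7215
r = 1116 / 1213.7215 = 0.9195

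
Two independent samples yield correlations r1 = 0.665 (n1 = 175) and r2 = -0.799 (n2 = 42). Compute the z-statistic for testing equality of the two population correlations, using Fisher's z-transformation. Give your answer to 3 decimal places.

10.699

z1 = atanh(0.665) = 0.801725,  z2 = atanh(-0.799) = -1.095841
SE = √(1/(n1−3) + 1/(n2−3)) = √(1/172 + 1/39) = √(0.0058140 + 0.0256410) = √0.0314550 = 0.177356
z = (z1 − z2)/SE = (0.801725 − (-1.095841)) / 0.177356 = 1.897566 / 0.177356 = 10.699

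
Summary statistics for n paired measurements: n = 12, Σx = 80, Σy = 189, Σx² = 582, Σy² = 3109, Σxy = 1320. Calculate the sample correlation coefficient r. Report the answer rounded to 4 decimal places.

Numerator: nΣxy − (Σx)(Σy) = 12·1320 − (80)(189) = 720
Denominator: √[(nΣx²−(Σx)²)(nΣy²−(Σy)²)]
  nΣx²−(Σx)² = 12·582 − 6400 = 584;  nΣy²−(Σy)² = 12·3109 − 35721 = 1587
  √(584·1587) = √926808 = 962.7087
r = 720 / 962.7087 = 0.7479

0.7479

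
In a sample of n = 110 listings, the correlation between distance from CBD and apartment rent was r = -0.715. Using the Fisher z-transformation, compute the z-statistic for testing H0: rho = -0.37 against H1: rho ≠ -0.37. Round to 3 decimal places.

-5.264

Fisher z: atanh(-0.715) = -0.897340, atanh(-0.37) = -0.388423
z = (z_r − z_0)·√(n−3) = (-0.897340 − (-0.388423))·√107 = -0.508917 · 10.344080 = -5.264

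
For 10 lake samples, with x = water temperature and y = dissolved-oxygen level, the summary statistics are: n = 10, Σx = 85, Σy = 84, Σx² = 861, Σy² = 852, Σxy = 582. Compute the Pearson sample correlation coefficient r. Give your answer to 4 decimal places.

-0.9270

S_xy = nΣxy − ΣxΣy = 10·582 − 85·84 = 5820 − 7140 = -1320
S_xx = nΣx² − (Σx)² = 10·861 − 85² = 8610 − 7225 = 1385
S_yy = nΣy² − (Σy)² = 10·852 − 84² = 8520 − 7056 = 1464
r = S_xy / √(S_xx·S_yy) = -1320 / √(1385·1464) = -1320 / √2027640 = -1320 / 1423.9522 = -0.9270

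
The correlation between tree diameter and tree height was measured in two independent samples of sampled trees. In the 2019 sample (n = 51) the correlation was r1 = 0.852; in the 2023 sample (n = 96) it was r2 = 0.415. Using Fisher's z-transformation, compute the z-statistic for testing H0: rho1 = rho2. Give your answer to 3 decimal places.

z1 = atanh(0.852) = 1.263405,  z2 = atanh(0.415) = 0.441636
SE = √(1/(n1−3) + 1/(n2−3)) = √(1/48 + 1/93) = √(0.0208333 + 0.0107527) = √0.0315860 = 0.177725
z = (z1 − z2)/SE = (1.263405 − 0.441636) / 0.177725 = 0.821769 / 0.177725 = 4.624

4.624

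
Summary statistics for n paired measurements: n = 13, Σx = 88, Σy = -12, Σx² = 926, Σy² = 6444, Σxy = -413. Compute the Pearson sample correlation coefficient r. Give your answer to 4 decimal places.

Numerator: nΣxy − (Σx)(Σy) = 13·(-413) − (88)(-12) = -4313
Denominator: √[(nΣx²−(Σx)²)(nΣy²−(Σy)²)]
  nΣx²−(Σx)² = 13·926 − 7744 = 4294;  nΣy²−(Σy)² = 13·6444 − 144 = 83628
  √(4294·83628) = √359098632 = 18949.8979
r = -4313 / 18949.8979 = -0.2276

-0.2276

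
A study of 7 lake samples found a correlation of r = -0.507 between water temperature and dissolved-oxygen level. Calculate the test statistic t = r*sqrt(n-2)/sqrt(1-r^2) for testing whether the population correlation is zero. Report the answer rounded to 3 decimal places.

-1.315

t = r·√(n−2) / √(1−r²) with r = -0.507, n = 7
  = -0.507·√5 / √(1 − 0.257049)
  = -0.507·2.236068 / 0.861946
  = -1.133686 / 0.861946 = -1.315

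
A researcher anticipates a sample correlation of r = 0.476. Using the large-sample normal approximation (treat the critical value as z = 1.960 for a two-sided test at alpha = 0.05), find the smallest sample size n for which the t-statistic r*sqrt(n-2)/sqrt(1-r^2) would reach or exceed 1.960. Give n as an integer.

r√(n−2)/√(1−r²) ≥ 1.960  ⇔  n−2 ≥ (1.960)²·(1−r²)/r²
(1−r²)/r² = (1−0.226576)/0.226576 = 3.4135
n ≥ 2 + 3.8416·3.4135 = 2 + 13.1133 = 15.1133
⌈15.1133⌉ = 16

16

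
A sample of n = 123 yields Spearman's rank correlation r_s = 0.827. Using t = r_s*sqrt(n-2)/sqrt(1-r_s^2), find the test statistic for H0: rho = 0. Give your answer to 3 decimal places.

16.181

1 − r_s² = 1 − 0.683929 = 0.316071;  √(1−r_s²) = 0.562202
√(n−2) = √121 = 11.000000
t = r_s·√(n−2)/√(1−r_s²) = 0.827 · 11.000000 / 0.562202 = 16.181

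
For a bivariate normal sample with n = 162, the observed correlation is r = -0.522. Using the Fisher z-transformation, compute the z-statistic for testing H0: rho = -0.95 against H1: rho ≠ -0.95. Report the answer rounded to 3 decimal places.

Fisher z: atanh(-0.522) = -0.579085, atanh(-0.95) = -1.831781
z = (z_r − z_0)·√(n−3) = (-0.579085 − (-1.831781))·√159 = 1.252696 · 12.609520 = 15.796

15.796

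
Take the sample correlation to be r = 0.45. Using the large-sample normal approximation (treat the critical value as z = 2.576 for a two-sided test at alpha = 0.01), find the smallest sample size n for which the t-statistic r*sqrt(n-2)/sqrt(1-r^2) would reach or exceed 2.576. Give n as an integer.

r√(n−2)/√(1−r²) ≥ 2.576  ⇔  n−2 ≥ (2.576)²·(1−r²)/r²
(1−r²)/r² = (1−0.2025)/0.2025 = 3.9383
n ≥ 2 + 6.635776·3.9383 = 2 + 26.1337 = 28.1337
⌈28.1337⌉ = 29

29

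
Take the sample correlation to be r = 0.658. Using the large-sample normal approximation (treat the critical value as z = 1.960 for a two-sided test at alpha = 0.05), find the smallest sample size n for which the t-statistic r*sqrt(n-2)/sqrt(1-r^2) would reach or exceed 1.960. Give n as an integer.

8

r√(n−2)/√(1−r²) ≥ 1.960  ⇔  n−2 ≥ (1.960)²·(1−r²)/r²
(1−r²)/r² = (1−0.432964)/0.432964 = 1.3097
n ≥ 2 + 3.8416·1.3097 = 2 + 5.0313 = 7.0313
⌈7.0313⌉ = 8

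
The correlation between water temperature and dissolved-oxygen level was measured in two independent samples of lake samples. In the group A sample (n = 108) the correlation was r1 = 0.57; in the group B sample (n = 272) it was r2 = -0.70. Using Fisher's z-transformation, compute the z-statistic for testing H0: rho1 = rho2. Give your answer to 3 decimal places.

13.164

z1 = atanh(0.57) = 0.647523,  z2 = atanh(-0.70) = -0.867301
SE = √(1/(n1−3) + 1/(n2−3)) = √(1/105 + 1/269) = √(0.0095238 + 0.0037175) = √0.0132413 = 0.115071
z = (z1 − z2)/SE = (0.647523 − (-0.867301)) / 0.115071 = 1.514824 / 0.115071 = 13.164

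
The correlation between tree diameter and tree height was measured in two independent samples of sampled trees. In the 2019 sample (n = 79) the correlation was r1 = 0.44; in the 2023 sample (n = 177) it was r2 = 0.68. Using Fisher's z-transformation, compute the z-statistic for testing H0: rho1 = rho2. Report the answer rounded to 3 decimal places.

-2.596

z1 = atanh(0.44) = 0.472231,  z2 = atanh(0.68) = 0.829114
SE = √(1/(n1−3) + 1/(n2−3)) = √(1/76 + 1/174) = √(0.0131579 + 0.0057471) = √0.0189050 = 0.137495
z = (z1 − z2)/SE = (0.472231 − 0.829114) / 0.137495 = -0.356883 / 0.137495 = -2.596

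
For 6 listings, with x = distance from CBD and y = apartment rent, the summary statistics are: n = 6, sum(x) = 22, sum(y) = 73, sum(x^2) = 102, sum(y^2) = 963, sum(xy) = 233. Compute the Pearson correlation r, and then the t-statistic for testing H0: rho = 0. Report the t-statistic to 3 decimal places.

-3.490

S_xy = nΣxy − ΣxΣy = 6·233 − 22·73 = 1398 − 1606 = -208
S_xx = nΣx² − (Σx)² = 6·102 − 22² = 612 − 484 = 128
S_yy = nΣy² − (Σy)² = 6·963 − 73² = 5778 − 5329 = 449
r = S_xy / √(S_xx·S_yy) = -208 / √(128·449) = -208 / √57472 = -208 / 239.7332 = -0.8676
t = r·√(n−2)/√(1−r²) = -0.8676·√4 / √(1−0.752730) = -1.735200 / 0.497263 = -3.490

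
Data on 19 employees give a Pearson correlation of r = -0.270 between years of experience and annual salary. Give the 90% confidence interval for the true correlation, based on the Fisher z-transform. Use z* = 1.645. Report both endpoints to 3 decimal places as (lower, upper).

Fisher z: z_r = atanh(r) = ½·ln((1+(-0.270))/(1−(-0.270))) = -0.276864
SE(z) = 1/√(n−3) = 1/√16 = 0.250000
90% ⇒ z* = 1.645; margin = 1.645·0.250000 = 0.411250
CI on z-scale: (-0.688114, 0.134386)
Back-transform: tanh(-0.688114) = -0.596769, tanh(0.134386) = 0.133583

(-0.597, 0.134)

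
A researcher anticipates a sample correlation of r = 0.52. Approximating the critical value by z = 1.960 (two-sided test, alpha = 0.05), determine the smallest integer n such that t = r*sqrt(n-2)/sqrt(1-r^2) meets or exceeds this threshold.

r√(n−2)/√(1−r²) ≥ 1.960  ⇔  n−2 ≥ (1.960)²·(1−r²)/r²
(1−r²)/r² = (1−0.2704)/0.2704 = 2.6982
n ≥ 2 + 3.8416·2.6982 = 2 + 10.3654 = 12.3654
⌈12.3654⌉ = 13

13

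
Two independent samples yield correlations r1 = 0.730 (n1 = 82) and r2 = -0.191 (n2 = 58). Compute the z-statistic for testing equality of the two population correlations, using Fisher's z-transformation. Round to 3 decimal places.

Fisher z-transforms: z1 = atanh(0.730) = 0.928727, z2 = atanh(-0.191) = -0.193375; difference d = 1.122102
Var(d) = 1/79 + 1/55 = 0.0126582 + 0.0181818 = 0.0308400
z = d/√Var(d) = 1.122102 / √0.0308400 = 1.122102 / 0.175613 = 6.390

6.390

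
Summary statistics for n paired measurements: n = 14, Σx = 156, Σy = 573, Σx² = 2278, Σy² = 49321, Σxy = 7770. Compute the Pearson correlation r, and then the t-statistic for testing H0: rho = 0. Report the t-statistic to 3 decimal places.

1.383

Numerator: nΣxy − (Σx)(Σy) = 14·7770 − (156)(573) = 19392
Denominator: √[(nΣx²−(Σx)²)(nΣy²−(Σy)²)]
  nΣx²−(Σx)² = 14·2278 − 24336 = 7556;  nΣy²−(Σy)² = 14·49321 − 328329 = 362165
  √(7556·362165) = √2736518740 = 52311.7457
r = 19392 / 52311.7457 = 0.3707
t = r·√(n−2)/√(1−r²) = 0.3707·√12 / √(1−0.137418) = 1.284142 / 0.928753 = 1.383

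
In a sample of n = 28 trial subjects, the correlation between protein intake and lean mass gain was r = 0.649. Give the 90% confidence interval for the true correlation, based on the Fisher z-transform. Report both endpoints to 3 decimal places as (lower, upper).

Fisher z: z_r = atanh(r) = ½·ln((1+0.649)/(1−0.649)) = 0.773569
SE(z) = 1/√(n−3) = 1/√25 = 0.200000
90% ⇒ z* = 1.645; margin = 1.645·0.200000 = 0.329000
CI on z-scale: (0.444569, 1.102569)
Back-transform: tanh(0.444569) = 0.417425, tanh(1.102569) = 0.801420

(0.417, 0.801)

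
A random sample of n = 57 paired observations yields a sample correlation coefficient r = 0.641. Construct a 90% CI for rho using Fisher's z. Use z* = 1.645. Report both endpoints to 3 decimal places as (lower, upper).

Fisher z: z_r = atanh(r) = ½·ln((1+0.641)/(1−0.641)) = 0.759869
SE(z) = 1/√(n−3) = 1/√54 = 0.136083
90% ⇒ z* = 1.645; margin = 1.645·0.136083 = 0.223857
CI on z-scale: (0.536012, 0.983726)
Back-transform: tanh(0.536012) = 0.489963, tanh(0.983726) = 0.754674

(0.490, 0.755)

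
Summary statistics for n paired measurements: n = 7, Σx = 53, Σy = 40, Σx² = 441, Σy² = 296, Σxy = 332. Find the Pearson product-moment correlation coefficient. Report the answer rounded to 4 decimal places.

0.5632

S_xy = nΣxy − ΣxΣy = 7·332 − 53·40 = 2324 − 2120 = 204
S_xx = nΣx² − (Σx)² = 7·441 − 53² = 3087 − 2809 = 278
S_yy = nΣy² − (Σy)² = 7·296 − 40² = 2072 − 1600 = 472
r = S_xy / √(S_xx·S_yy) = 204 / √(278·472) = 204 / √131216 = 204 / 362.2375 = 0.5632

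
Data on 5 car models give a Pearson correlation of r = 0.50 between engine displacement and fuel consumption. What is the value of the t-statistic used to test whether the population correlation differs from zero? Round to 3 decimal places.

1.000

1 − r² = 1 − 0.2500 = 0.7500;  √(1−r²) = 0.866025
√(n−2) = √3 = 1.732051
t = r·√(n−2)/√(1−r²) = 0.50 · 1.732051 / 0.866025 = 1.000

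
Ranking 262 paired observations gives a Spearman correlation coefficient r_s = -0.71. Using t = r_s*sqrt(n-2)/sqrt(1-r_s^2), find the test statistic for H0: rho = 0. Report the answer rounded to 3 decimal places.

-16.257

t = r_s·√(n−2) / √(1−r_s²) with r_s = -0.71, n = 262
  = -0.71·√260 / √(1 − 0.5041)
  = -0.71·16.124515 / 0.704202
  = -11.448406 / 0.704202 = -16.257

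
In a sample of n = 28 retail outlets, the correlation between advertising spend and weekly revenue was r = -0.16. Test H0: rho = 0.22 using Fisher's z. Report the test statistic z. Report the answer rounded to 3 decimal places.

-1.925

Fisher z: atanh(-0.16) = -0.161387, atanh(0.22) = 0.223656
z = (z_r − z_0)·√(n−3) = (-0.161387 − 0.223656)·√25 = -0.385043 · 5.000000 = -1.925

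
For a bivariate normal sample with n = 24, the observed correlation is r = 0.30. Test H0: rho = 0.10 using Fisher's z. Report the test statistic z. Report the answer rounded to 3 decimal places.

Fisher z: atanh(0.30) = 0.309520, atanh(0.10) = 0.100335
z = (z_r − z_0)·√(n−3) = (0.309520 − 0.100335)·√21 = 0.209185 · 4.582576 = 0.959

0.959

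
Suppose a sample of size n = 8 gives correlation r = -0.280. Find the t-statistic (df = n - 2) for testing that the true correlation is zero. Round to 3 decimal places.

-0.714

1 − r² = 1 − 0.078400 = 0.921600;  √(1−r²) = 0.960000
√(n−2) = √6 = 2.449490
t = r·√(n−2)/√(1−r²) = -0.280 · 2.449490 / 0.960000 = -0.714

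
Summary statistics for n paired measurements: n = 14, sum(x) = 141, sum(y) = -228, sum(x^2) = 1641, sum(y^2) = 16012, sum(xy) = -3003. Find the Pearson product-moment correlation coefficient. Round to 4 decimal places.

-0.4287

Numerator: nΣxy − (Σx)(Σy) = 14·(-3003) − (141)(-228) = -9894
Denominator: √[(nΣx²−(Σx)²)(nΣy²−(Σy)²)]
  nΣx²−(Σx)² = 14·1641 − 19881 = 3093;  nΣy²−(Σy)² = 14·16012 − 51984 = 172184
  √(3093·172184) = √532565112 = 23077.3723
r = -9894 / 23077.3723 = -0.4287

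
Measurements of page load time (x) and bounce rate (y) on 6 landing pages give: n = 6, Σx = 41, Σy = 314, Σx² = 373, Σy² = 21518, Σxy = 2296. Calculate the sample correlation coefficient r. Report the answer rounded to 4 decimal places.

Numerator: nΣxy − (Σx)(Σy) = 6·2296 − (41)(314) = 902
Denominator: √[(nΣx²−(Σx)²)(nΣy²−(Σy)²)]
  nΣx²−(Σx)² = 6·373 − 1681 = 557;  nΣy²−(Σy)² = 6·21518 − 98596 = 30512
  √(557·30512) = √16995184 = 4122.5216
r = 902 / 4122.5216 = 0.2188

0.2188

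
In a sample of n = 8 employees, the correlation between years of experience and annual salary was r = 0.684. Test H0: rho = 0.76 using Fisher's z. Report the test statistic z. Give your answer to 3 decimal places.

Fisher z: atanh(0.684) = 0.836592, atanh(0.76) = 0.996215
z = (z_r − z_0)·√(n−3) = (0.836592 − 0.996215)·√5 = -0.159623 · 2.236068 = -0.357

-0.357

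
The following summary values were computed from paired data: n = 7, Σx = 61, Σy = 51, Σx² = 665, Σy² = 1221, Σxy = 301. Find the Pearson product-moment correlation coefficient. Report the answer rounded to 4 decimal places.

Numerator: nΣxy − (Σx)(Σy) = 7·301 − (61)(51) = -1004
Denominator: √[(nΣx²−(Σx)²)(nΣy²−(Σy)²)]
  nΣx²−(Σx)² = 7·665 − 3721 = 934;  nΣy²−(Σy)² = 7·1221 − 2601 = 5946
  √(934·5946) = √5553564 = 2356.6001
r = -1004 / 2356.6001 = -0.4260

-0.4260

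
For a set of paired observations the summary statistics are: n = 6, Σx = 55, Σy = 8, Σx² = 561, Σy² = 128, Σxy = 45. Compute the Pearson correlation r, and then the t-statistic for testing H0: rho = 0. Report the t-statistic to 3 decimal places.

-0.740

Numerator: nΣxy − (Σx)(Σy) = 6·45 − (55)(8) = -170
Denominator: √[(nΣx²−(Σx)²)(nΣy²−(Σy)²)]
  nΣx²−(Σx)² = 6·561 − 3025 = 341;  nΣy²−(Σy)² = 6·128 − 64 = 704
  √(341·704) = √240064 = 489.9633
r = -170 / 489.9633 = -0.3470
t = r·√(n−2)/√(1−r²) = -0.3470·√4 / √(1−0.120409) = -0.694000 / 0.937865 = -0.740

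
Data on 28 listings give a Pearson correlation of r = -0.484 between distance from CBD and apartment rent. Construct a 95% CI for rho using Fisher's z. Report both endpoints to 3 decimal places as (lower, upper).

z_r = atanh(-0.484) = -0.528195;  SE = 1/√(n−3) = 1/√25 = 0.200000
z-limits: -0.528195 ± 1.960·0.200000 = -0.528195 ± 0.392000 = [-0.920195, -0.136195]
ρ-limits: (tanh -0.920195, tanh -0.136195) = (-0.726, -0.135)

(-0.726, -0.135)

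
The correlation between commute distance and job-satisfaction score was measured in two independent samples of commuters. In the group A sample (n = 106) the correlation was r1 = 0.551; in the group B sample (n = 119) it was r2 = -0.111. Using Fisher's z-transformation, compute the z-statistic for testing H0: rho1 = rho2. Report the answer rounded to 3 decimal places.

5.401

Fisher z-transforms: z1 = atanh(0.551) = 0.619816, z2 = atanh(-0.111) = -0.111459; difference d = 0.731275
Var(d) = 1/103 + 1/116 = 0.0097087 + 0.0086207 = 0.0183294
z = d/√Var(d) = 0.731275 / √0.0183294 = 0.731275 / 0.135386 = 5.401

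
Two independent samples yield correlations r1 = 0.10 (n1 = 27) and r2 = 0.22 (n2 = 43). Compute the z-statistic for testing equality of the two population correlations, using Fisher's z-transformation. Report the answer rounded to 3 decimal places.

z1 = atanh(0.10) = 0.100335,  z2 = atanh(0.22) = 0.223656
SE = √(1/(n1−3) + 1/(n2−3)) = √(1/24 + 1/40) = √(0.0416667 + 0.0250000) = √0.0666667 = 0.258199
z = (z1 − z2)/SE = (0.100335 − 0.223656) / 0.258199 = -0.123321 / 0.258199 = -0.478

-0.478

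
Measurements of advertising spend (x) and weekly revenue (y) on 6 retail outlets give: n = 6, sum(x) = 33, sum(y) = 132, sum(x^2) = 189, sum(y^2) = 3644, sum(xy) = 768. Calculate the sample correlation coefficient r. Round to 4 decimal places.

0.5638

Numerator: nΣxy − (Σx)(Σy) = 6·768 − (33)(132) = 252
Denominator: √[(nΣx²−(Σx)²)(nΣy²−(Σy)²)]
  nΣx²−(Σx)² = 6·189 − 1089 = 45;  nΣy²−(Σy)² = 6·3644 − 17424 = 4440
  √(45·4440) = √199800 = 446.9899
r = 252 / 446.9899 = 0.5638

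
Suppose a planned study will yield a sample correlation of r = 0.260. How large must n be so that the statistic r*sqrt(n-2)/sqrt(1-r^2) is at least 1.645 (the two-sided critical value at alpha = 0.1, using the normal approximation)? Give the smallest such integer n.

Need r·√(n−2)/√(1−r²) ≥ 1.645
√(n−2) ≥ 1.645·√(1−0.067600) / 0.260 = 1.645·0.965609 / 0.260 = 6.1093
n−2 ≥ 37.3235  ⇒  n ≥ 39.3235
Smallest integer n = 40

40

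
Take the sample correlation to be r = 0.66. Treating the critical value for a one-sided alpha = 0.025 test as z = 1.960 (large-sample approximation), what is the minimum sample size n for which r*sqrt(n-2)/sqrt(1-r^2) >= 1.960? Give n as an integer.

7

r√(n−2)/√(1−r²) ≥ 1.960  ⇔  n−2 ≥ (1.960)²·(1−r²)/r²
(1−r²)/r² = (1−0.4356)/0.4356 = 1.2957
n ≥ 2 + 3.8416·1.2957 = 2 + 4.9776 = 6.9776
⌈6.9776⌉ = 7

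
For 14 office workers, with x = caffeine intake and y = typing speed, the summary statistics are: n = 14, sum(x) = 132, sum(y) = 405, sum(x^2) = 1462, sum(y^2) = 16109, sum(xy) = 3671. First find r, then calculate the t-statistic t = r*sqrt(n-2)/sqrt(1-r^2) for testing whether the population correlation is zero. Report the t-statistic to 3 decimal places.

-0.529

S_xy = nΣxy − ΣxΣy = 14·3671 − 132·405 = 51394 − 53460 = -2066
S_xx = nΣx² − (Σx)² = 14·1462 − 132² = 20468 − 17424 = 3044
S_yy = nΣy² − (Σy)² = 14·16109 − 405² = 225526 − 164025 = 61501
r = S_xy / √(S_xx·S_yy) = -2066 / √(3044·61501) = -2066 / √187209044 = -2066 / 13682.4356 = -0.1510
t = r·√(n−2)/√(1−r²) = -0.1510·√12 / √(1−0.022801) = -0.523079 / 0.988534 = -0.529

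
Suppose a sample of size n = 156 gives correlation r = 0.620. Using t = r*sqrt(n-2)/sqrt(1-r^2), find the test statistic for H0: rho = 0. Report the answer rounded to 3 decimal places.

1 − r² = 1 − 0.384400 = 0.615600;  √(1−r²) = 0.784602
√(n−2) = √154 = 12.409674
t = r·√(n−2)/√(1−r²) = 0.620 · 12.409674 / 0.784602 = 9.806

9.806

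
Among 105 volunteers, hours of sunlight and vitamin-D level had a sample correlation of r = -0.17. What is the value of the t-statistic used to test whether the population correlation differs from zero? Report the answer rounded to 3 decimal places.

-1.751

t = r·√(n−2) / √(1−r²) with r = -0.17, n = 105
  = -0.17·√103 / √(1 − 0.0289)
  = -0.17·10.148892 / 0.985444
  = -1.725312 / 0.985444 = -1.751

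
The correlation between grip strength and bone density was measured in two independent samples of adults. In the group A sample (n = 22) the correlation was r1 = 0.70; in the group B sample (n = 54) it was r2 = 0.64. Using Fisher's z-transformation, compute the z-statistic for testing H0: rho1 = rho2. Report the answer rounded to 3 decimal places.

0.406

z1 = atanh(0.70) = 0.867301,  z2 = atanh(0.64) = 0.758174
SE = √(1/(n1−3) + 1/(n2−3)) = √(1/19 + 1/51) = √(0.0526316 + 0.0196078) = √0.0722394 = 0.268774
z = (z1 − z2)/SE = (0.867301 − 0.758174) / 0.268774 = 0.109127 / 0.268774 = 0.406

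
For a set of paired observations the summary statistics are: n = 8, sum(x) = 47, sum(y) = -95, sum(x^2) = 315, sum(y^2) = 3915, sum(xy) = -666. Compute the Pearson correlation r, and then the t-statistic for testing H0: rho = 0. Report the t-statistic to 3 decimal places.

S_xy = nΣxy − ΣxΣy = 8·(-666) − 47·(-95) = -5328 − (-4465) = -863
S_xx = nΣx² − (Σx)² = 8·315 − 47² = 2520 − 2209 = 311
S_yy = nΣy² − (Σy)² = 8·3915 − (-95)² = 31320 − 9025 = 22295
r = S_xy / √(S_xx·S_yy) = -863 / √(311·22295) = -863 / √6933745 = -863 / 2633.2005 = -0.3277
t = r·√(n−2)/√(1−r²) = -0.3277·√6 / √(1−0.107387) = -0.802698 / 0.944782 = -0.850

-0.850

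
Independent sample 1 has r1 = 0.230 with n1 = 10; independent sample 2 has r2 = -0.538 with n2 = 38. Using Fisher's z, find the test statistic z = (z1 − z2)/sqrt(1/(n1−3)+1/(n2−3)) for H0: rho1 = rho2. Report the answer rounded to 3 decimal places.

Fisher z-transforms: z1 = atanh(0.230) = 0.234189, z2 = atanh(-0.538) = -0.601337; difference d = 0.835526
Var(d) = 1/7 + 1/35 = 0.1428571 + 0.0285714 = 0.1714285
z = d/√Var(d) = 0.835526 / √0.1714285 = 0.835526 / 0.414039 = 2.018

2.018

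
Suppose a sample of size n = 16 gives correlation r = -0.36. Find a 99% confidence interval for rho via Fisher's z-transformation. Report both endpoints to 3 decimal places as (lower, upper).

Fisher z: z_r = atanh(r) = ½·ln((1+(-0.36))/(1−(-0.36))) = -0.376886
SE(z) = 1/√(n−3) = 1/√13 = 0.277350
99% ⇒ z* = 2.576; margin = 2.576·0.277350 = 0.714454
CI on z-scale: (-1.091340, 0.337568)
Back-transform: tanh(-1.091340) = -0.797367, tanh(0.337568) = 0.325304

(-0.797, 0.325)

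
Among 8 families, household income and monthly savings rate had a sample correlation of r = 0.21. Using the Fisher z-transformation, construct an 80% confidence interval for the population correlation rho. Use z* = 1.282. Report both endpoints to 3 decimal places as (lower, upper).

(-0.345, 0.656)

Fisher z: z_r = atanh(r) = ½·ln((1+0.21)/(1−0.21)) = 0.213171
SE(z) = 1/√(n−3) = 1/√5 = 0.447214
80% ⇒ z* = 1.282; margin = 1.282·0.447214 = 0.573328
CI on z-scale: (-0.360157, 0.786499)
Back-transform: tanh(-0.360157) = -0.345352, tanh(0.786499) = 0.656421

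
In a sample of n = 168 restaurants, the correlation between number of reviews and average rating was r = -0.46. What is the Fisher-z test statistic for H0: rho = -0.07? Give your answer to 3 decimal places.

-5.487

z_r = atanh(-0.46) = -0.497311,  z_0 = atanh(-0.07) = -0.070115
SE = 1/√(n−3) = 1/√165 = 0.077850
z = (z_r − z_0)/SE = (-0.497311 − (-0.070115)) / 0.077850 = -0.427196 / 0.077850 = -5.487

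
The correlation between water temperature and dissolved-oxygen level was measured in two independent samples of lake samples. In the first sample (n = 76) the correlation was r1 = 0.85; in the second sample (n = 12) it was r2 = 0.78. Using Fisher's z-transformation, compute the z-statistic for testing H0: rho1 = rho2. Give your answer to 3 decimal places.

0.597

Fisher z-transforms: z1 = atanh(0.85) = 1.256153, z2 = atanh(0.78) = 1.045371; difference d = 0.210782
Var(d) = 1/73 + 1/9 = 0.0136986 + 0.1111111 = 0.1248097
z = d/√Var(d) = 0.210782 / √0.1248097 = 0.210782 / 0.353284 = 0.597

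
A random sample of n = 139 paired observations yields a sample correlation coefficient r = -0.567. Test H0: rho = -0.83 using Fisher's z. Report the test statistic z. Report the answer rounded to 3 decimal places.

6.356

z_r = atanh(-0.567) = -0.643090,  z_0 = atanh(-0.83) = -1.188136
SE = 1/√(n−3) = 1/√136 = 0.085749
z = (z_r − z_0)/SE = (-0.643090 − (-1.188136)) / 0.085749 = 0.545046 / 0.085749 = 6.356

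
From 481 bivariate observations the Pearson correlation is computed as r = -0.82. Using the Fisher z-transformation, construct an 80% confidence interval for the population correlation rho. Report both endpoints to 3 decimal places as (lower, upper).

Fisher z: z_r = atanh(r) = ½·ln((1+(-0.82))/(1−(-0.82))) = -1.156817
SE(z) = 1/√(n−3) = 1/√478 = 0.045739
80% ⇒ z* = 1.282; margin = 1.282·0.045739 = 0.058637
CI on z-scale: (-1.215454, -1.098180)
Back-transform: tanh(-1.215454) = -0.838308, tanh(-1.098180) = -0.799844

(-0.838, -0.800)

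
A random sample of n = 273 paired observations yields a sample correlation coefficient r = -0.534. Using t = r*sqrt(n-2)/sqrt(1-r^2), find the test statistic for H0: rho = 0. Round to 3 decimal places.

1 − r² = 1 − 0.285156 = 0.714844;  √(1−r²) = 0.845484
√(n−2) = √271 = 16.462078
t = r·√(n−2)/√(1−r²) = -0.534 · 16.462078 / 0.845484 = -10.397

-10.397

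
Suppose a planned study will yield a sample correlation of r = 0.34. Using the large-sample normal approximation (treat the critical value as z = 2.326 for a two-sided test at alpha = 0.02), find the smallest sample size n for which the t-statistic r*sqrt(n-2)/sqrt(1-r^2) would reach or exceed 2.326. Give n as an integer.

r√(n−2)/√(1−r²) ≥ 2.326  ⇔  n−2 ≥ (2.326)²·(1−r²)/r²
(1−r²)/r² = (1−0.1156)/0.1156 = 7.6505
n ≥ 2 + 5.410276·7.6505 = 2 + 41.3913 = 43.3913
⌈43.3913⌉ = 44

44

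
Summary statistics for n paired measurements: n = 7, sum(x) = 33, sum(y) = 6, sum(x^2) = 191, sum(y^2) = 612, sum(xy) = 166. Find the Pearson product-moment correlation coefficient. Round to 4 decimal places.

Numerator: nΣxy − (Σx)(Σy) = 7·166 − (33)(6) = 964
Denominator: √[(nΣx²−(Σx)²)(nΣy²−(Σy)²)]
  nΣx²−(Σx)² = 7·191 − 1089 = 248;  nΣy²−(Σy)² = 7·612 − 36 = 4248
  √(248·4248) = √1053504 = 1026.4034
r = 964 / 1026.4034 = 0.9392

0.9392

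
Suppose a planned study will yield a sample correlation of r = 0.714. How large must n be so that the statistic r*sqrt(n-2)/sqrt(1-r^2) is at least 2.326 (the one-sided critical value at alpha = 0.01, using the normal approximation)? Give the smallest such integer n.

r√(n−2)/√(1−r²) ≥ 2.326  ⇔  n−2 ≥ (2.326)²·(1−r²)/r²
(1−r²)/r² = (1−0.509796)/0.509796 = 0.9616
n ≥ 2 + 5.410276·0.9616 = 2 + 5.2025 = 7.2025
⌈7.2025⌉ = 8

8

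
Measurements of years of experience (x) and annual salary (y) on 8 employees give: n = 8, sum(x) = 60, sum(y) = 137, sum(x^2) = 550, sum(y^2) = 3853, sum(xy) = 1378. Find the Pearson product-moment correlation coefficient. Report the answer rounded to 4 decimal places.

0.9029

Numerator: nΣxy − (Σx)(Σy) = 8·1378 − (60)(137) = 2804
Denominator: √[(nΣx²−(Σx)²)(nΣy²−(Σy)²)]
  nΣx²−(Σx)² = 8·550 − 3600 = 800;  nΣy²−(Σy)² = 8·3853 − 18769 = 12055
  √(800·12055) = √9644000 = 3105.4790
r = 2804 / 3105.4790 = 0.9029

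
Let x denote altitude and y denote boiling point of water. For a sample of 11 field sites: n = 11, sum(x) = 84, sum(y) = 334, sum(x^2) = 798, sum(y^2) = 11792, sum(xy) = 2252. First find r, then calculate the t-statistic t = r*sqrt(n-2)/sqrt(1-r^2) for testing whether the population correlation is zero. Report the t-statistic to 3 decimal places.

-2.177

S_xy = nΣxy − ΣxΣy = 11·2252 − 84·334 = 24772 − 28056 = -3284
S_xx = nΣx² − (Σx)² = 11·798 − 84² = 8778 − 7056 = 1722
S_yy = nΣy² − (Σy)² = 11·11792 − 334² = 129712 − 111556 = 18156
r = S_xy / √(S_xx·S_yy) = -3284 / √(1722·18156) = -3284 / √31264632 = -3284 / 5591.4785 = -0.5873
t = r·√(n−2)/√(1−r²) = -0.5873·√9 / √(1−0.344921) = -1.761900 / 0.809370 = -2.177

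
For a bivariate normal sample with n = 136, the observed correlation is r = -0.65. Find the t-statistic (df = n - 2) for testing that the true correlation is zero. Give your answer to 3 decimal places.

1 − r² = 1 − 0.4225 = 0.5775;  √(1−r²) = 0.759934
√(n−2) = √134 = 11.575837
t = r·√(n−2)/√(1−r²) = -0.65 · 11.575837 / 0.759934 = -9.901

-9.901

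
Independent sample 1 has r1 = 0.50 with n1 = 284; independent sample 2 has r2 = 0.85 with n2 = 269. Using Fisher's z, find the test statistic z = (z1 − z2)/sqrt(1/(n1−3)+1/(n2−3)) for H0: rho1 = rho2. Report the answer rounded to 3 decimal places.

Fisher z-transforms: z1 = atanh(0.50) = 0.549306, z2 = atanh(0.85) = 1.256153; difference d = -0.706847
Var(d) = 1/281 + 1/266 = 0.0035587 + 0.0037594 = 0.0073181
z = d/√Var(d) = -0.706847 / √0.0073181 = -0.706847 / 0.085546 = -8.263

-8.263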